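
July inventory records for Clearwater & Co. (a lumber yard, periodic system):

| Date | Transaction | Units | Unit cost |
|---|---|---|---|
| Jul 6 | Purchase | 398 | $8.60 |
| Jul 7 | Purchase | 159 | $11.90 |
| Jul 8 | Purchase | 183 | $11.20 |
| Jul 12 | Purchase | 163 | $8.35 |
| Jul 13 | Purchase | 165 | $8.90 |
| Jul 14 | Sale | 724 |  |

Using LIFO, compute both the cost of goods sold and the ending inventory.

Jul 14, 724 sold [LIFO — newest first]: 165 @ $8.90 + 163 @ $8.35 + 183 @ $11.20 + 159 @ $11.90 + 54 @ $8.60 = $7,235.65
Ending inventory: 344 @ $8.60 = $2,958.40

COGS = $7,235.65; ending inventory = $2,958.40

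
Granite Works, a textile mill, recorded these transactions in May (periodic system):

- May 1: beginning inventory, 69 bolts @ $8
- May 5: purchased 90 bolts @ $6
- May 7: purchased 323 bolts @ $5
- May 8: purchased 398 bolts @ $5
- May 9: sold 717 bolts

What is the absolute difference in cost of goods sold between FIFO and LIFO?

FIFO COGS: 69 @ $8 + 90 @ $6 + 323 @ $5 + 235 @ $5 = $3,882
LIFO COGS: 398 @ $5 + 319 @ $5 = $3,585
Difference = |$3,882 − $3,585| = $297

$297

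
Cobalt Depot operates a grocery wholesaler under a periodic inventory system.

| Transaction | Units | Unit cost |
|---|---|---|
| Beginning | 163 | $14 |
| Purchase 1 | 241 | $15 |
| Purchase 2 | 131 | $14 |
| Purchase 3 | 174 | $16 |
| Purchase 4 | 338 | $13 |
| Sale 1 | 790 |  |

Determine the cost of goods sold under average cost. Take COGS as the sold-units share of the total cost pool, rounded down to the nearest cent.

Sale 1, sell 790: 790/1047 × $14,909.00 → $11,249.38
Ending inventory (cost pool remaining) = $3,659.62
Check: goods available $14,909.00 = COGS $11,249.38 + ending $3,659.62

COGS = $11,249.38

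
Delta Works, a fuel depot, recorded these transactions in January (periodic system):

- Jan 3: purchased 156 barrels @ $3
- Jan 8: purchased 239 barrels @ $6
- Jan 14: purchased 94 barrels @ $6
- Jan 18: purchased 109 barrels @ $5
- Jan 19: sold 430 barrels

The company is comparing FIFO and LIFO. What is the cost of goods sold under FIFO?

COGS = $2,112

FIFO COGS: 156 @ $3 + 239 @ $6 + 35 @ $6 = $2,112
LIFO COGS: 109 @ $5 + 94 @ $6 + 227 @ $6 = $2,471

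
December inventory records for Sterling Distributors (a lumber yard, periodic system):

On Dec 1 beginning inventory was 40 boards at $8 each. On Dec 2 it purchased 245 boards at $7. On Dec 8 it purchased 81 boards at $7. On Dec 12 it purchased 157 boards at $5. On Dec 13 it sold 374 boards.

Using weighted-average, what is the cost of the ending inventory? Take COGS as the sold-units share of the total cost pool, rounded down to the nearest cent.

Dec 13, sell 374: 374/523 × $3,387.00 → $2,422.06
Ending inventory (cost pool remaining) = $964.94

Ending inventory = $964.94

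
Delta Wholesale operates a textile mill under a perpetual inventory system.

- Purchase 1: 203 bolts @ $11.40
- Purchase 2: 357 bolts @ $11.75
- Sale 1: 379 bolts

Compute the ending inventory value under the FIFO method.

Sale 1 (379) [FIFO — oldest first]: 203 @ $11.40 + 176 @ $11.75 = $4,382.20
Ending inventory: 181 @ $11.75 = $2,126.75

Ending inventory = $2,126.75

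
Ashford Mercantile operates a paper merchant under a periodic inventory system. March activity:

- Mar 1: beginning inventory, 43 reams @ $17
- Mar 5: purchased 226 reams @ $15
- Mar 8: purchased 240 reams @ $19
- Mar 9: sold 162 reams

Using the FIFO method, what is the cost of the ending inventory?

Ending inventory = $6,165

Mar 9, 162 sold [FIFO — oldest first]: 43 @ $17 + 119 @ $15 = $2,516
Ending inventory: 107 @ $15 + 240 @ $19 = $6,165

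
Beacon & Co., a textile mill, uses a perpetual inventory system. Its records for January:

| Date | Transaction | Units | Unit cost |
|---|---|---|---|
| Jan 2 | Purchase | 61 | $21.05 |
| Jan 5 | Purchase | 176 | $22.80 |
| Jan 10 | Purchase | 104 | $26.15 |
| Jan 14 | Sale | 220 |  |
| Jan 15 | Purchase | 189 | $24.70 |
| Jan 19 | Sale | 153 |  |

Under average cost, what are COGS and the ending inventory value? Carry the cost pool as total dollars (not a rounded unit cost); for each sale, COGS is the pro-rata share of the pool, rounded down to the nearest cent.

COGS = $8,879.85; ending inventory = $3,804.90

After Jan 2: 61 on hand, pool $1,284.05 (≈ $21.0500 each)
After Jan 5: 237 on hand, pool $5,296.85 (≈ $22.3496 each)
After Jan 10: 341 on hand, pool $8,016.45 (≈ $23.5087 each)
Jan 14, sell 220: 220/341 × $8,016.45 → $5,171.90
After Jan 15: 310 on hand, pool $7,512.85 (≈ $24.2350 each)
Jan 19, sell 153: 153/310 × $7,512.85 → $3,707.95
Total COGS = $5,171.90 + $3,707.95 = $8,879.85
Ending inventory (cost pool remaining) = $3,804.90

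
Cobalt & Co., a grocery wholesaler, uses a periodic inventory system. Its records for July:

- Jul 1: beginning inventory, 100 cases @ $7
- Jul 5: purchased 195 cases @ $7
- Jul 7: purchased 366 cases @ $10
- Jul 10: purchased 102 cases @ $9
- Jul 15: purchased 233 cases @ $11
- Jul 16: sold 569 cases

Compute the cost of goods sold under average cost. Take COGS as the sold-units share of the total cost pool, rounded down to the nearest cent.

COGS = $5,259.25

Jul 16, sell 569: 569/996 × $9,206.00 → $5,259.25
Ending inventory (cost pool remaining) = $3,946.75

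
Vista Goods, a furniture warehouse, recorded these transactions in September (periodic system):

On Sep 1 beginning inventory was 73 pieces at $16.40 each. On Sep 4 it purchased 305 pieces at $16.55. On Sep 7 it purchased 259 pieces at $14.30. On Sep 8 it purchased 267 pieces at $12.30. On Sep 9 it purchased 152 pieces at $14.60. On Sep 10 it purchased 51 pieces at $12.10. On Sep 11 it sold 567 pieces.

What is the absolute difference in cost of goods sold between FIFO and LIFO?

$1,440.15

FIFO COGS: 73 @ $16.40 + 305 @ $16.55 + 189 @ $14.30 = $8,947.65
LIFO COGS: 51 @ $12.10 + 152 @ $14.60 + 267 @ $12.30 + 97 @ $14.30 = $7,507.50
Difference = |$8,947.65 − $7,507.50| = $1,440.15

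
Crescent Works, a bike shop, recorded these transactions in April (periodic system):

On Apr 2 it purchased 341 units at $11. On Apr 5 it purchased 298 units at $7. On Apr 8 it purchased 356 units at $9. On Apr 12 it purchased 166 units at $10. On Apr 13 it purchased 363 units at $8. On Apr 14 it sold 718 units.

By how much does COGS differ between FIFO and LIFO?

$283

FIFO COGS: 341 @ $11 + 298 @ $7 + 79 @ $9 = $6,548
LIFO COGS: 363 @ $8 + 166 @ $10 + 189 @ $9 = $6,265
Difference = |$6,548 − $6,265| = $283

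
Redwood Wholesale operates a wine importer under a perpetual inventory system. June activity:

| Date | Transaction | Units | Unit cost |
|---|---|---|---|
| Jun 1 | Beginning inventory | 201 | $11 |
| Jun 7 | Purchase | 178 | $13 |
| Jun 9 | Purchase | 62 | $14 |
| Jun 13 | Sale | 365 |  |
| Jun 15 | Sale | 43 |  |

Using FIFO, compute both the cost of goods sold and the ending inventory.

COGS = $4,931; ending inventory = $462

Jun 13, 365 sold [FIFO — oldest first]: 201 @ $11 + 164 @ $13 = $4,343
Jun 15, 43 sold [FIFO — oldest first]: 14 @ $13 + 29 @ $14 = $588
Total COGS = $4,343 + $588 = $4,931
Ending inventory: 33 @ $14 = $462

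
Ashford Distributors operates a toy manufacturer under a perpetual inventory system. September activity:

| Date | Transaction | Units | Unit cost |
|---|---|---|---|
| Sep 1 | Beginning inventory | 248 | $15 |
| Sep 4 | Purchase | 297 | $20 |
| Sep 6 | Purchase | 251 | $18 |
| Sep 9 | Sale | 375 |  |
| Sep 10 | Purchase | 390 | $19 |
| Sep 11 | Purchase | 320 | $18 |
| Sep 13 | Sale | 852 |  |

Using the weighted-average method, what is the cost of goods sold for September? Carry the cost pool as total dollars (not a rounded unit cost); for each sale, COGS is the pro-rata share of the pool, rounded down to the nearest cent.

COGS = $22,249.36

After Sep 1: 248 on hand, pool $3,720.00 (≈ $15.0000 each)
After Sep 4: 545 on hand, pool $9,660.00 (≈ $17.7248 each)
After Sep 6: 796 on hand, pool $14,178.00 (≈ $17.8116 each)
Sep 9, sell 375: 375/796 × $14,178.00 → $6,679.33
After Sep 10: 811 on hand, pool $14,908.67 (≈ $18.3831 each)
After Sep 11: 1131 on hand, pool $20,668.67 (≈ $18.2747 each)
Sep 13, sell 852: 852/1131 × $20,668.67 → $15,570.03
Total COGS = $6,679.33 + $15,570.03 = $22,249.36
Ending inventory (cost pool remaining) = $5,098.64
Check: goods available $27,348.00 = COGS $22,249.36 + ending $5,098.64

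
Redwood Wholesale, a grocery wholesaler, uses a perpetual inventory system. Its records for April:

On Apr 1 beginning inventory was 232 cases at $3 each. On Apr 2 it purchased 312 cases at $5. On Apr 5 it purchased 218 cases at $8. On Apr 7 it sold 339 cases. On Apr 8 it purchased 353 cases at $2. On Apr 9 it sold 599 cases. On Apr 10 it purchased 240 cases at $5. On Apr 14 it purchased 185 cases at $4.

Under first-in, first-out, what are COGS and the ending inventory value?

Apr 7, 339 sold [FIFO — oldest first]: 232 @ $3 + 107 @ $5 = $1,231
Apr 9, 599 sold [FIFO — oldest first]: 205 @ $5 + 218 @ $8 + 176 @ $2 = $3,121
Total COGS = $1,231 + $3,121 = $4,352
Ending inventory: 177 @ $2 + 240 @ $5 + 185 @ $4 = $2,294

COGS = $4,352; ending inventory = $2,294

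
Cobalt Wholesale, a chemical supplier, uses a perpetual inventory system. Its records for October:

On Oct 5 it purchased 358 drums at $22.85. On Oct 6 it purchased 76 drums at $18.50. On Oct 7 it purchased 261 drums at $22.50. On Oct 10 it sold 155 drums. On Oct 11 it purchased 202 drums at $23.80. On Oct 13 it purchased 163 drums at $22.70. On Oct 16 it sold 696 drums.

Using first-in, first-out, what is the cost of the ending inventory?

Oct 10, 155 sold [FIFO — oldest first]: 155 @ $22.85 = $3,541.75
Oct 16, 696 sold [FIFO — oldest first]: 203 @ $22.85 + 76 @ $18.50 + 261 @ $22.50 + 156 @ $23.80 = $15,629.85
Total COGS = $3,541.75 + $15,629.85 = $19,171.60
Ending inventory: 46 @ $23.80 + 163 @ $22.70 = $4,794.90
Check: goods available $23,966.50 = COGS $19,171.60 + ending $4,794.90

Ending inventory = $4,794.90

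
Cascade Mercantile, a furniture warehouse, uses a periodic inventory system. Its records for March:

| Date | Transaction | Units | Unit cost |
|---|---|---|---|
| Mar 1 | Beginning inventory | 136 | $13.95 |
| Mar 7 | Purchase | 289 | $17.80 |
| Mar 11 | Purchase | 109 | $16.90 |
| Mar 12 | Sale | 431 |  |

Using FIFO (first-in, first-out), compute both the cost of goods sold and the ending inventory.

COGS = $7,142.80; ending inventory = $1,740.70

Mar 12, 431 sold [FIFO — oldest first]: 136 @ $13.95 + 289 @ $17.80 + 6 @ $16.90 = $7,142.80
Ending inventory: 103 @ $16.90 = $1,740.70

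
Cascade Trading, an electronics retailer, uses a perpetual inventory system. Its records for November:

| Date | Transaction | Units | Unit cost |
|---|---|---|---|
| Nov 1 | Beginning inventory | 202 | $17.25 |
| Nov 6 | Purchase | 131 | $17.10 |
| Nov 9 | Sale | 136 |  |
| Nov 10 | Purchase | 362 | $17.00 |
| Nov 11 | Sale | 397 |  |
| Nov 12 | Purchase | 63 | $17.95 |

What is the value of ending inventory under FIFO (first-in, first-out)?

Ending inventory = $3,884.85

Nov 9, 136 sold [FIFO — oldest first]: 136 @ $17.25 = $2,346.00
Nov 11, 397 sold [FIFO — oldest first]: 66 @ $17.25 + 131 @ $17.10 + 200 @ $17.00 = $6,778.60
Total COGS = $2,346.00 + $6,778.60 = $9,124.60
Ending inventory: 162 @ $17.00 + 63 @ $17.95 = $3,884.85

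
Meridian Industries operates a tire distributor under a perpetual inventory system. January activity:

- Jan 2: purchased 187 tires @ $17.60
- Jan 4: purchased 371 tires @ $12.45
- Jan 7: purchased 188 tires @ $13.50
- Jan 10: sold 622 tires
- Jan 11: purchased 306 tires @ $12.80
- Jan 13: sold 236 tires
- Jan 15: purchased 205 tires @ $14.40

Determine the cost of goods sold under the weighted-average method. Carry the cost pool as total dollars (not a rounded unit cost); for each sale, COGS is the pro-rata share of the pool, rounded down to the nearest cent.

COGS = $11,814.30

After Jan 2: 187 on hand, pool $3,291.20 (≈ $17.6000 each)
After Jan 4: 558 on hand, pool $7,910.15 (≈ $14.1759 each)
After Jan 7: 746 on hand, pool $10,448.15 (≈ $14.0056 each)
Jan 10, sell 622: 622/746 × $10,448.15 → $8,711.46
After Jan 11: 430 on hand, pool $5,653.49 (≈ $13.1477 each)
Jan 13, sell 236: 236/430 × $5,653.49 → $3,102.84
After Jan 15: 399 on hand, pool $5,502.65 (≈ $13.7911 each)
Total COGS = $8,711.46 + $3,102.84 = $11,814.30
Ending inventory (cost pool remaining) = $5,502.65
Check: goods available $17,316.95 = COGS $11,814.30 + ending $5,502.65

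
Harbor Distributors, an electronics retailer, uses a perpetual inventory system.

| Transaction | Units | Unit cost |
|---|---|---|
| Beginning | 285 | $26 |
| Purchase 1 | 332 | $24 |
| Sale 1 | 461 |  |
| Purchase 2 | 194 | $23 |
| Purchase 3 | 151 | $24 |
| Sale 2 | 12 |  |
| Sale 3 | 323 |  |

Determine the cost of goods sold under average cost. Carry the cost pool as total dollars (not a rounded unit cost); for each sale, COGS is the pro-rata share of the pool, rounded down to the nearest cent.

After Beginning: 285 on hand, pool $7,410.00 (≈ $26.0000 each)
After Purchase 1: 617 on hand, pool $15,378.00 (≈ $24.9238 each)
Sale 1, sell 461: 461/617 × $15,378.00 → $11,489.88
After Purchase 2: 350 on hand, pool $8,350.12 (≈ $23.8575 each)
After Purchase 3: 501 on hand, pool $11,974.12 (≈ $23.9004 each)
Sale 2, sell 12: 12/501 × $11,974.12 → $286.80
Sale 3, sell 323: 323/489 × $11,687.32 → $7,719.84
Total COGS = $11,489.88 + $286.80 + $7,719.84 = $19,496.52
Ending inventory (cost pool remaining) = $3,967.48
Check: goods available $23,464.00 = COGS $19,496.52 + ending $3,967.48

COGS = $19,496.52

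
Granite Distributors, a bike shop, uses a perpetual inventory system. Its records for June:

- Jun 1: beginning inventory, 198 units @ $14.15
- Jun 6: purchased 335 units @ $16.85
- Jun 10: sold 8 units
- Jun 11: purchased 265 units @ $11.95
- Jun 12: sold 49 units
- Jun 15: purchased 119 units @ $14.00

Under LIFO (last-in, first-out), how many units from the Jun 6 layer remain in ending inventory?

327

Jun 10, 8 sold [LIFO — newest first]: 8 @ $16.85 = $134.80
Jun 12, 49 sold [LIFO — newest first]: 49 @ $11.95 = $585.55
Total COGS = $134.80 + $585.55 = $720.35
Ending inventory: 198 @ $14.15 + 327 @ $16.85 + 216 @ $11.95 + 119 @ $14.00 = $12,558.85
Check: goods available $13,279.20 = COGS $720.35 + ending $12,558.85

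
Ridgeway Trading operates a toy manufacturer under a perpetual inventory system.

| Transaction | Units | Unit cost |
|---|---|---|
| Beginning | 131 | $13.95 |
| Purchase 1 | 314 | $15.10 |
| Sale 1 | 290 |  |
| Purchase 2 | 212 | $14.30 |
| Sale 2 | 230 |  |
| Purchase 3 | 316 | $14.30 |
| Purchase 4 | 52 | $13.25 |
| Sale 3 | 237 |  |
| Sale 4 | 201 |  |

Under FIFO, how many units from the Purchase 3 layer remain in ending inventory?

Sale 1 (290) [FIFO — oldest first]: 131 @ $13.95 + 159 @ $15.10 = $4,228.35
Sale 2 (230) [FIFO — oldest first]: 155 @ $15.10 + 75 @ $14.30 = $3,413.00
Sale 3 (237) [FIFO — oldest first]: 137 @ $14.30 + 100 @ $14.30 = $3,389.10
Sale 4 (201) [FIFO — oldest first]: 201 @ $14.30 = $2,874.30
Total COGS = $4,228.35 + $3,413.00 + $3,389.10 + $2,874.30 = $13,904.75
Ending inventory: 15 @ $14.30 + 52 @ $13.25 = $903.50

15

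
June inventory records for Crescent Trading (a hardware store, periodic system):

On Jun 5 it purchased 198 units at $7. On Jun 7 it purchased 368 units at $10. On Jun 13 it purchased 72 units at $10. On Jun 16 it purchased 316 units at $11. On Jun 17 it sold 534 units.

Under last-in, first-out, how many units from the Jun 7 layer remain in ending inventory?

222

Jun 17, 534 sold [LIFO — newest first]: 316 @ $11 + 72 @ $10 + 146 @ $10 = $5,656
Ending inventory: 198 @ $7 + 222 @ $10 = $3,606
Check: goods available $9,262 = COGS $5,656 + ending $3,606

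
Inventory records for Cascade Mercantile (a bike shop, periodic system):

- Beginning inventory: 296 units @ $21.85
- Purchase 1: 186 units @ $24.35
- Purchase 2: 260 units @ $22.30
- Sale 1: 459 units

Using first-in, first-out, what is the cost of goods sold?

COGS = $10,436.65

Sale 1 (459) [FIFO — oldest first]: 296 @ $21.85 + 163 @ $24.35 = $10,436.65
Ending inventory: 23 @ $24.35 + 260 @ $22.30 = $6,358.05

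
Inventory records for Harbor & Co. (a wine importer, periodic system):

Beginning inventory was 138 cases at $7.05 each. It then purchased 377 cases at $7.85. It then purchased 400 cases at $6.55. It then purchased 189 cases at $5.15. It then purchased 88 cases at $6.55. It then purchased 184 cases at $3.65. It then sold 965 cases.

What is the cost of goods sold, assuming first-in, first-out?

Sale 1 (965) [FIFO — oldest first]: 138 @ $7.05 + 377 @ $7.85 + 400 @ $6.55 + 50 @ $5.15 = $6,809.85
Ending inventory: 139 @ $5.15 + 88 @ $6.55 + 184 @ $3.65 = $1,963.85

COGS = $6,809.85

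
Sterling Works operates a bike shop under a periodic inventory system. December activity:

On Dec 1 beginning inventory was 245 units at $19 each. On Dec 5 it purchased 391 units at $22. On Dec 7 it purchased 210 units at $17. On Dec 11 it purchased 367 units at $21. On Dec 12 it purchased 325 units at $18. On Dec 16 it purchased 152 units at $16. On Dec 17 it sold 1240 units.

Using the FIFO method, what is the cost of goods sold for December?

COGS = $25,020

Dec 17, 1240 sold [FIFO — oldest first]: 245 @ $19 + 391 @ $22 + 210 @ $17 + 367 @ $21 + 27 @ $18 = $25,020
Ending inventory: 298 @ $18 + 152 @ $16 = $7,796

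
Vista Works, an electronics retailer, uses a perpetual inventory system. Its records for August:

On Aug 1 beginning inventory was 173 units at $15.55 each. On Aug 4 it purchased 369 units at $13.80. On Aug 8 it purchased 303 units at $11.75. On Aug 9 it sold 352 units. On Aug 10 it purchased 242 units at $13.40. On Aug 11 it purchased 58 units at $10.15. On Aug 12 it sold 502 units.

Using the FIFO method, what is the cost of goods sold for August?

COGS = $11,463.20

Aug 9, 352 sold [FIFO — oldest first]: 173 @ $15.55 + 179 @ $13.80 = $5,160.35
Aug 12, 502 sold [FIFO — oldest first]: 190 @ $13.80 + 303 @ $11.75 + 9 @ $13.40 = $6,302.85
Total COGS = $5,160.35 + $6,302.85 = $11,463.20
Ending inventory: 233 @ $13.40 + 58 @ $10.15 = $3,710.90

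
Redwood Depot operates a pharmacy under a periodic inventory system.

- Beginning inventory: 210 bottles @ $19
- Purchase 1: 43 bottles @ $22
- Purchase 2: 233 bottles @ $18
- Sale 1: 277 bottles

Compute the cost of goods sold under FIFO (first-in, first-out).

Sale 1 (277) [FIFO — oldest first]: 210 @ $19 + 43 @ $22 + 24 @ $18 = $5,368
Ending inventory: 209 @ $18 = $3,762

COGS = $5,368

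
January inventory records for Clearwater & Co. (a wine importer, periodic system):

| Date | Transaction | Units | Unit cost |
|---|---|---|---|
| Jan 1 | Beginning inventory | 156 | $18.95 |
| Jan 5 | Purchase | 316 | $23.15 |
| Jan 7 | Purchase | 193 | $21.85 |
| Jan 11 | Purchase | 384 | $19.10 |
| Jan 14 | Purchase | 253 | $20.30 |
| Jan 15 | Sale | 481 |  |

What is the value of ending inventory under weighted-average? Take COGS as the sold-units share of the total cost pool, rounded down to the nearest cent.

Jan 15, sell 481: 481/1302 × $26,958.95 → $9,959.48
Ending inventory (cost pool remaining) = $16,999.47

Ending inventory = $16,999.47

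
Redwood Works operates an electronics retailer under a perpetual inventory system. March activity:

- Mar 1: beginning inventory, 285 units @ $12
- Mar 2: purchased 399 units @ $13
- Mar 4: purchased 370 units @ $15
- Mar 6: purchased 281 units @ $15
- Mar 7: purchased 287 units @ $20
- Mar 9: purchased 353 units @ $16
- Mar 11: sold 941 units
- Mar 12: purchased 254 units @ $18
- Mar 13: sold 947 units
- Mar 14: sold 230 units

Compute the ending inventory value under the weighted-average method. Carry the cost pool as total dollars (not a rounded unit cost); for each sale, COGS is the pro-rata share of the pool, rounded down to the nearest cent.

After Mar 1: 285 on hand, pool $3,420.00 (≈ $12.0000 each)
After Mar 2: 684 on hand, pool $8,607.00 (≈ $12.5833 each)
After Mar 4: 1054 on hand, pool $14,157.00 (≈ $13.4317 each)
After Mar 6: 1335 on hand, pool $18,372.00 (≈ $13.7618 each)
After Mar 7: 1622 on hand, pool $24,112.00 (≈ $14.8656 each)
After Mar 9: 1975 on hand, pool $29,760.00 (≈ $15.0684 each)
Mar 11, sell 941: 941/1975 × $29,760.00 → $14,179.32
After Mar 12: 1288 on hand, pool $20,152.68 (≈ $15.6465 each)
Mar 13, sell 947: 947/1288 × $20,152.68 → $14,817.22
Mar 14, sell 230: 230/341 × $5,335.46 → $3,598.69
Total COGS = $14,179.32 + $14,817.22 + $3,598.69 = $32,595.23
Ending inventory (cost pool remaining) = $1,736.77

Ending inventory = $1,736.77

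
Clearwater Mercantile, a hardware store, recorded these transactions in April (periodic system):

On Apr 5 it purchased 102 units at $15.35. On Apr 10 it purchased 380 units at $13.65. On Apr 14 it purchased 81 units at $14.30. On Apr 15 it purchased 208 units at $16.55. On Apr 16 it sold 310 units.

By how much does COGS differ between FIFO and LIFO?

FIFO COGS: 102 @ $15.35 + 208 @ $13.65 = $4,404.90
LIFO COGS: 208 @ $16.55 + 81 @ $14.30 + 21 @ $13.65 = $4,887.35
Difference = |$4,404.90 − $4,887.35| = $482.45

$482.45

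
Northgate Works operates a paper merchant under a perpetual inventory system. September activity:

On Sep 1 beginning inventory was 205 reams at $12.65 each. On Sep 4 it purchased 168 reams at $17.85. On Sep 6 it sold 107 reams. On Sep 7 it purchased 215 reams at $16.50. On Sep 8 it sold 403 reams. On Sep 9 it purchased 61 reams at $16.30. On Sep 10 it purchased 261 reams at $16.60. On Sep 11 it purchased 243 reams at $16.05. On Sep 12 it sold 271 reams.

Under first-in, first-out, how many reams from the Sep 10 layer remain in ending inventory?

Sep 6, 107 sold [FIFO — oldest first]: 107 @ $12.65 = $1,353.55
Sep 8, 403 sold [FIFO — oldest first]: 98 @ $12.65 + 168 @ $17.85 + 137 @ $16.50 = $6,499.00
Sep 12, 271 sold [FIFO — oldest first]: 78 @ $16.50 + 61 @ $16.30 + 132 @ $16.60 = $4,472.50
Total COGS = $1,353.55 + $6,499.00 + $4,472.50 = $12,325.05
Ending inventory: 129 @ $16.60 + 243 @ $16.05 = $6,041.55
Check: goods available $18,366.60 = COGS $12,325.05 + ending $6,041.55

129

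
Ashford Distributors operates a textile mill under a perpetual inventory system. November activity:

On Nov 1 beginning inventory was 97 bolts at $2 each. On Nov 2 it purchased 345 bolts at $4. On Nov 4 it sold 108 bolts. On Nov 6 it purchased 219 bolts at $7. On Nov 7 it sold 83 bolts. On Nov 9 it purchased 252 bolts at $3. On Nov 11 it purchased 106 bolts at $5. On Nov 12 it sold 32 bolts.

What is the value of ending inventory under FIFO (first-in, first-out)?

Nov 4, 108 sold [FIFO — oldest first]: 97 @ $2 + 11 @ $4 = $238
Nov 7, 83 sold [FIFO — oldest first]: 83 @ $4 = $332
Nov 12, 32 sold [FIFO — oldest first]: 32 @ $4 = $128
Total COGS = $238 + $332 + $128 = $698
Ending inventory: 219 @ $4 + 219 @ $7 + 252 @ $3 + 106 @ $5 = $3,695

Ending inventory = $3,695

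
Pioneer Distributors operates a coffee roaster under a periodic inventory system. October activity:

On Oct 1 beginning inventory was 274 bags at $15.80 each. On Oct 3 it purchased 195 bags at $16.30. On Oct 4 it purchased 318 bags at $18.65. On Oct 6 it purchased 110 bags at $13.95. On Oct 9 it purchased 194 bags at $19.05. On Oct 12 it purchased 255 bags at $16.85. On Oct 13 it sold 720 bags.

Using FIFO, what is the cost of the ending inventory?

Oct 13, 720 sold [FIFO — oldest first]: 274 @ $15.80 + 195 @ $16.30 + 251 @ $18.65 = $12,188.85
Ending inventory: 67 @ $18.65 + 110 @ $13.95 + 194 @ $19.05 + 255 @ $16.85 = $10,776.50

Ending inventory = $10,776.50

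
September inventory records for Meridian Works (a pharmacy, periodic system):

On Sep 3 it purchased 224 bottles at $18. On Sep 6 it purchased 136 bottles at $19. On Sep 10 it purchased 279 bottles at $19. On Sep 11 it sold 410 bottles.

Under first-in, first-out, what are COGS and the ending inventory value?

COGS = $7,566; ending inventory = $4,351

Sep 11, 410 sold [FIFO — oldest first]: 224 @ $18 + 136 @ $19 + 50 @ $19 = $7,566
Ending inventory: 229 @ $19 = $4,351
Check: goods available $11,917 = COGS $7,566 + ending $4,351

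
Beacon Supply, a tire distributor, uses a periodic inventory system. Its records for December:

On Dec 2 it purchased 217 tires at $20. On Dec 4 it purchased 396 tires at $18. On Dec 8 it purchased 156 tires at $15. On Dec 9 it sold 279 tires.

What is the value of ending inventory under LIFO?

Dec 9, 279 sold [LIFO — newest first]: 156 @ $15 + 123 @ $18 = $4,554
Ending inventory: 217 @ $20 + 273 @ $18 = $9,254
Check: goods available $13,808 = COGS $4,554 + ending $9,254

Ending inventory = $9,254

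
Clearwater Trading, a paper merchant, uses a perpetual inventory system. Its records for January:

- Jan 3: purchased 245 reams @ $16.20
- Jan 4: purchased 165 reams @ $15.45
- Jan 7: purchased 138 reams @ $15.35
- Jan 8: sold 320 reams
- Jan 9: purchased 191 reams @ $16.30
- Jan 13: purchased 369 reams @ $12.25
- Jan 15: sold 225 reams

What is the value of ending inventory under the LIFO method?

Ending inventory = $8,570.90

Jan 8, 320 sold [LIFO — newest first]: 138 @ $15.35 + 165 @ $15.45 + 17 @ $16.20 = $4,942.95
Jan 15, 225 sold [LIFO — newest first]: 225 @ $12.25 = $2,756.25
Total COGS = $4,942.95 + $2,756.25 = $7,699.20
Ending inventory: 228 @ $16.20 + 191 @ $16.30 + 144 @ $12.25 = $8,570.90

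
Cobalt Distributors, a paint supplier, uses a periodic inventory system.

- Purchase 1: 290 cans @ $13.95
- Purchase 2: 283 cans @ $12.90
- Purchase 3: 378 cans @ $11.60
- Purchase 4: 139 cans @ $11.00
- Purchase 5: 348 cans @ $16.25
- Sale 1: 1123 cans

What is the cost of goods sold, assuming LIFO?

COGS = $14,897.00

Sale 1 (1123) [LIFO — newest first]: 348 @ $16.25 + 139 @ $11.00 + 378 @ $11.60 + 258 @ $12.90 = $14,897.00
Ending inventory: 290 @ $13.95 + 25 @ $12.90 = $4,368.00
Check: goods available $19,265.00 = COGS $14,897.00 + ending $4,368.00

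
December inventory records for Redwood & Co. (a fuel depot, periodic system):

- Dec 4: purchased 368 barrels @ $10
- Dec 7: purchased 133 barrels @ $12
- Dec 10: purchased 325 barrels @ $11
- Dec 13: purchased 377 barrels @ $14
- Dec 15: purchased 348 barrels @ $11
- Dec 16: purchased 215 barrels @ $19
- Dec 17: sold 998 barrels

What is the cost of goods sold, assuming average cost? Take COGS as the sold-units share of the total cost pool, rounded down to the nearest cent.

Dec 17, sell 998: 998/1766 × $22,042.00 → $12,456.35
Ending inventory (cost pool remaining) = $9,585.65
Check: goods available $22,042.00 = COGS $12,456.35 + ending $9,585.65

COGS = $12,456.35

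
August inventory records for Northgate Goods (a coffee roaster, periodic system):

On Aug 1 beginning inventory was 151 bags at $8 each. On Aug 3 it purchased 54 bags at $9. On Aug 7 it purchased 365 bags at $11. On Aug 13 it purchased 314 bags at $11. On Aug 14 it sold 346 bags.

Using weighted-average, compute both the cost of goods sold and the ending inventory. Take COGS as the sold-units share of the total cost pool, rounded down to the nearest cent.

Aug 14, sell 346: 346/884 × $9,163.00 → $3,586.42
Ending inventory (cost pool remaining) = $5,576.58

COGS = $3,586.42; ending inventory = $5,576.58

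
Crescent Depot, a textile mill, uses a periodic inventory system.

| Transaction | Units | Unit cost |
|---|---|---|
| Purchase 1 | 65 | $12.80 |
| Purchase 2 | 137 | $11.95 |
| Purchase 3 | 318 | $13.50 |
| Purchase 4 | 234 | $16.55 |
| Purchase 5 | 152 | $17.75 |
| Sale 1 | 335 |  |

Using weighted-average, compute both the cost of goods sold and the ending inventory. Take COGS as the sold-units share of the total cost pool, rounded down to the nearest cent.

COGS = $4,929.91; ending inventory = $8,402.94

Sale 1, sell 335: 335/906 × $13,332.85 → $4,929.91
Ending inventory (cost pool remaining) = $8,402.94
Check: goods available $13,332.85 = COGS $4,929.91 + ending $8,402.94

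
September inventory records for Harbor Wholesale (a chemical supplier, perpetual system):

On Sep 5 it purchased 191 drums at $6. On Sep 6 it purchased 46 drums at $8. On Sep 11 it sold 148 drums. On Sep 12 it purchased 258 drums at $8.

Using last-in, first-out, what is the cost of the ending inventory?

Ending inventory = $2,598

Sep 11, 148 sold [LIFO — newest first]: 46 @ $8 + 102 @ $6 = $980
Ending inventory: 89 @ $6 + 258 @ $8 = $2,598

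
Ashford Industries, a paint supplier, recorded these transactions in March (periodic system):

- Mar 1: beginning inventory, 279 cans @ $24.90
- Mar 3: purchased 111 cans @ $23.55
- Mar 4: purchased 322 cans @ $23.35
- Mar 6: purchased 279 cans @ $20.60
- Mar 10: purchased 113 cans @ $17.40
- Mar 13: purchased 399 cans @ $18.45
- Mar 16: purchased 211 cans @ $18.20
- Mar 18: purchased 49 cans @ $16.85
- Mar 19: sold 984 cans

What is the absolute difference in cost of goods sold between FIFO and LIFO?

$4,322.25

FIFO COGS: 279 @ $24.90 + 111 @ $23.55 + 322 @ $23.35 + 272 @ $20.60 = $22,683.05
LIFO COGS: 49 @ $16.85 + 211 @ $18.20 + 399 @ $18.45 + 113 @ $17.40 + 212 @ $20.60 = $18,360.80
Difference = |$22,683.05 − $18,360.80| = $4,322.25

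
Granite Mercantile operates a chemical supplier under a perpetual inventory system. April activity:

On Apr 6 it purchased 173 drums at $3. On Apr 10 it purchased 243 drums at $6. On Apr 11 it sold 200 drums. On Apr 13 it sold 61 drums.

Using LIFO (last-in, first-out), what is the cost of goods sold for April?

Apr 11, 200 sold [LIFO — newest first]: 200 @ $6 = $1,200
Apr 13, 61 sold [LIFO — newest first]: 43 @ $6 + 18 @ $3 = $312
Total COGS = $1,200 + $312 = $1,512
Ending inventory: 155 @ $3 = $465

COGS = $1,512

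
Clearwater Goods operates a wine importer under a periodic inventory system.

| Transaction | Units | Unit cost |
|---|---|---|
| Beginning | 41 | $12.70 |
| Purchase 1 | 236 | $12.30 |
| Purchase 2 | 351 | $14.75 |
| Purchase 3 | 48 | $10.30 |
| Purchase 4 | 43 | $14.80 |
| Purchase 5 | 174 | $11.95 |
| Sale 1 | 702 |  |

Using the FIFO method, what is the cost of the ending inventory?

Sale 1 (702) [FIFO — oldest first]: 41 @ $12.70 + 236 @ $12.30 + 351 @ $14.75 + 48 @ $10.30 + 26 @ $14.80 = $9,479.95
Ending inventory: 17 @ $14.80 + 174 @ $11.95 = $2,330.90

Ending inventory = $2,330.90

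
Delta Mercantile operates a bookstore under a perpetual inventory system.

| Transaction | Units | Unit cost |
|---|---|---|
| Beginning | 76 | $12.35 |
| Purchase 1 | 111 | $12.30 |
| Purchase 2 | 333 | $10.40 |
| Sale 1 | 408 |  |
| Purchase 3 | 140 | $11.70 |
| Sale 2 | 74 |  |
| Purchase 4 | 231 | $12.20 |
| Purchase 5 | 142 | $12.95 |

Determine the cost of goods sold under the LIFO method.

Sale 1 (408) [LIFO — newest first]: 333 @ $10.40 + 75 @ $12.30 = $4,385.70
Sale 2 (74) [LIFO — newest first]: 74 @ $11.70 = $865.80
Total COGS = $4,385.70 + $865.80 = $5,251.50
Ending inventory: 76 @ $12.35 + 36 @ $12.30 + 66 @ $11.70 + 231 @ $12.20 + 142 @ $12.95 = $6,810.70

COGS = $5,251.50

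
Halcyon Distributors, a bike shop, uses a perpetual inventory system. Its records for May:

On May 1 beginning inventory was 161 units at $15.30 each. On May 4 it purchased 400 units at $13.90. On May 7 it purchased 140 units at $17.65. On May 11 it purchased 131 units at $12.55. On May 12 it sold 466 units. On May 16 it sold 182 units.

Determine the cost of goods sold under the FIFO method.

COGS = $9,558.85

May 12, 466 sold [FIFO — oldest first]: 161 @ $15.30 + 305 @ $13.90 = $6,702.80
May 16, 182 sold [FIFO — oldest first]: 95 @ $13.90 + 87 @ $17.65 = $2,856.05
Total COGS = $6,702.80 + $2,856.05 = $9,558.85
Ending inventory: 53 @ $17.65 + 131 @ $12.55 = $2,579.50
Check: goods available $12,138.35 = COGS $9,558.85 + ending $2,579.50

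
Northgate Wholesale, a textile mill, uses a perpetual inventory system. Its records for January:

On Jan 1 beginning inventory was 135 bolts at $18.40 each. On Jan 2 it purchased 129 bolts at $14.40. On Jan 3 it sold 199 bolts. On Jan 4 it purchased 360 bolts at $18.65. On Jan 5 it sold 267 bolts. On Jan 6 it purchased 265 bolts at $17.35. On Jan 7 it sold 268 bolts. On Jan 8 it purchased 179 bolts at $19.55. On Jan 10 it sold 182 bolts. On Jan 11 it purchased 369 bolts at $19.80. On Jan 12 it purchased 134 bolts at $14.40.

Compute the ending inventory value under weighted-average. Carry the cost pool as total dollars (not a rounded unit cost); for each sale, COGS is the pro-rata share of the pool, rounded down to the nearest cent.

Ending inventory = $12,077.59

After Jan 1: 135 on hand, pool $2,484.00 (≈ $18.4000 each)
After Jan 2: 264 on hand, pool $4,341.60 (≈ $16.4455 each)
Jan 3, sell 199: 199/264 × $4,341.60 → $3,272.64
After Jan 4: 425 on hand, pool $7,782.96 (≈ $18.3128 each)
Jan 5, sell 267: 267/425 × $7,782.96 → $4,889.53
After Jan 6: 423 on hand, pool $7,491.18 (≈ $17.7096 each)
Jan 7, sell 268: 268/423 × $7,491.18 → $4,746.18
After Jan 8: 334 on hand, pool $6,244.45 (≈ $18.6960 each)
Jan 10, sell 182: 182/334 × $6,244.45 → $3,402.66
After Jan 11: 521 on hand, pool $10,147.99 (≈ $19.4779 each)
After Jan 12: 655 on hand, pool $12,077.59 (≈ $18.4391 each)
Total COGS = $3,272.64 + $4,889.53 + $4,746.18 + $3,402.66 = $16,311.01
Ending inventory (cost pool remaining) = $12,077.59
Check: goods available $28,388.60 = COGS $16,311.01 + ending $12,077.59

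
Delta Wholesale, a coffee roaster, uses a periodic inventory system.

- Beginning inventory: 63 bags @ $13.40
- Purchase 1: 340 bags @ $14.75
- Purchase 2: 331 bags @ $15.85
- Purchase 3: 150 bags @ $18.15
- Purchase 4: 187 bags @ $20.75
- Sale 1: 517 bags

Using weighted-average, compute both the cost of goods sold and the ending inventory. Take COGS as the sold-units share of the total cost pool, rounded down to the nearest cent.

COGS = $8,548.26; ending inventory = $9,160.04

Sale 1, sell 517: 517/1071 × $17,708.30 → $8,548.26
Ending inventory (cost pool remaining) = $9,160.04
Check: goods available $17,708.30 = COGS $8,548.26 + ending $9,160.04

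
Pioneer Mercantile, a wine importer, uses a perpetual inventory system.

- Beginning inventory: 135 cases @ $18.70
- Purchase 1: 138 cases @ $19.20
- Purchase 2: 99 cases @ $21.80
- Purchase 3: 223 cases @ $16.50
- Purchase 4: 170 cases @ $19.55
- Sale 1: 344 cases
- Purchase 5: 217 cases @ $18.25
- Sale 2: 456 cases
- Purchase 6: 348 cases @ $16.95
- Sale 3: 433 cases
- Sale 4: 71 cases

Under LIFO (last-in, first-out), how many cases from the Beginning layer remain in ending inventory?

26

Sale 1 (344) [LIFO — newest first]: 170 @ $19.55 + 174 @ $16.50 = $6,194.50
Sale 2 (456) [LIFO — newest first]: 217 @ $18.25 + 49 @ $16.50 + 99 @ $21.80 + 91 @ $19.20 = $8,674.15
Sale 3 (433) [LIFO — newest first]: 348 @ $16.95 + 47 @ $19.20 + 38 @ $18.70 = $7,511.60
Sale 4 (71) [LIFO — newest first]: 71 @ $18.70 = $1,327.70
Total COGS = $6,194.50 + $8,674.15 + $7,511.60 + $1,327.70 = $23,707.95
Ending inventory: 26 @ $18.70 = $486.20
Check: goods available $24,194.15 = COGS $23,707.95 + ending $486.20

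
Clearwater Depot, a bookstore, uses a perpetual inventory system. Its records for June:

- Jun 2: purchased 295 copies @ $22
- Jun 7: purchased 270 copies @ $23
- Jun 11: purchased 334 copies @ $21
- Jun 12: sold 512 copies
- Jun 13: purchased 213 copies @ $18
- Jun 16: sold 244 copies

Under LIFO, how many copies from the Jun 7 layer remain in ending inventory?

61

Jun 12, 512 sold [LIFO — newest first]: 334 @ $21 + 178 @ $23 = $11,108
Jun 16, 244 sold [LIFO — newest first]: 213 @ $18 + 31 @ $23 = $4,547
Total COGS = $11,108 + $4,547 = $15,655
Ending inventory: 295 @ $22 + 61 @ $23 = $7,893
Check: goods available $23,548 = COGS $15,655 + ending $7,893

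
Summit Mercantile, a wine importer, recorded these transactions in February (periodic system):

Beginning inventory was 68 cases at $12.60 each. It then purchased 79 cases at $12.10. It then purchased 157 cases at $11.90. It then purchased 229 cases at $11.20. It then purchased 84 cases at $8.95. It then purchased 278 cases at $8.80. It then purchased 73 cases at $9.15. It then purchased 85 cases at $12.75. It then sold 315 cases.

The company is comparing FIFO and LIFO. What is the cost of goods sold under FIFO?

FIFO COGS: 68 @ $12.60 + 79 @ $12.10 + 157 @ $11.90 + 11 @ $11.20 = $3,804.20
LIFO COGS: 85 @ $12.75 + 73 @ $9.15 + 157 @ $8.80 = $3,133.30

COGS = $3,804.20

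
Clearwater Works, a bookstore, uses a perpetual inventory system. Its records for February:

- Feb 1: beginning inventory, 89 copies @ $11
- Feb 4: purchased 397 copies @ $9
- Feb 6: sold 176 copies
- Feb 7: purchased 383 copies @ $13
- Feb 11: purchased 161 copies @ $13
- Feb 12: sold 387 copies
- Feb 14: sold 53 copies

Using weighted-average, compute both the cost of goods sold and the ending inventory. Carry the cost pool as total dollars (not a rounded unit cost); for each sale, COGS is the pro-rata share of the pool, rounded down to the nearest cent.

COGS = $6,788.08; ending inventory = $4,835.92

After Feb 1: 89 on hand, pool $979.00 (≈ $11.0000 each)
After Feb 4: 486 on hand, pool $4,552.00 (≈ $9.3663 each)
Feb 6, sell 176: 176/486 × $4,552.00 → $1,648.46
After Feb 7: 693 on hand, pool $7,882.54 (≈ $11.3745 each)
After Feb 11: 854 on hand, pool $9,975.54 (≈ $11.6810 each)
Feb 12, sell 387: 387/854 × $9,975.54 → $4,520.53
Feb 14, sell 53: 53/467 × $5,455.01 → $619.09
Total COGS = $1,648.46 + $4,520.53 + $619.09 = $6,788.08
Ending inventory (cost pool remaining) = $4,835.92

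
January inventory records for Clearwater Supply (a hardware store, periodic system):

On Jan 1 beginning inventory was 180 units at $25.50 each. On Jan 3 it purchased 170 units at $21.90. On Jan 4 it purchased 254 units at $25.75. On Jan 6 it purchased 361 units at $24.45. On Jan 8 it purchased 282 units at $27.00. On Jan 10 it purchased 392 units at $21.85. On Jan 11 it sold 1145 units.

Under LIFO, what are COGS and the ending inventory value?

Jan 11, 1145 sold [LIFO — newest first]: 392 @ $21.85 + 282 @ $27.00 + 361 @ $24.45 + 110 @ $25.75 = $27,838.15
Ending inventory: 180 @ $25.50 + 170 @ $21.90 + 144 @ $25.75 = $12,021.00

COGS = $27,838.15; ending inventory = $12,021.00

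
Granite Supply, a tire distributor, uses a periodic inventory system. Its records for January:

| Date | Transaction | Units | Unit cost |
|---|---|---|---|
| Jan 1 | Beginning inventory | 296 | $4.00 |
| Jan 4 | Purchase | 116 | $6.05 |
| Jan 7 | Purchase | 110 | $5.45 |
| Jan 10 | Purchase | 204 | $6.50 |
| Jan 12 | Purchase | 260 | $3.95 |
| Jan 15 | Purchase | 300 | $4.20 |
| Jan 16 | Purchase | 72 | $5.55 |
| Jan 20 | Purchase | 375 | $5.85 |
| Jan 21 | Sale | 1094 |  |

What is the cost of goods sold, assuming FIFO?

COGS = $5,291.90

Jan 21, 1094 sold [FIFO — oldest first]: 296 @ $4.00 + 116 @ $6.05 + 110 @ $5.45 + 204 @ $6.50 + 260 @ $3.95 + 108 @ $4.20 = $5,291.90
Ending inventory: 192 @ $4.20 + 72 @ $5.55 + 375 @ $5.85 = $3,399.75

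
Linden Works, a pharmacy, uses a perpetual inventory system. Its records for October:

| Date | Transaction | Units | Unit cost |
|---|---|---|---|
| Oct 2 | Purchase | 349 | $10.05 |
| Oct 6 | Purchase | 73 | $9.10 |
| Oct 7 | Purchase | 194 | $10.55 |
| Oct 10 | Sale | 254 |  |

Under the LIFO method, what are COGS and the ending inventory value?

COGS = $2,592.70; ending inventory = $3,625.75

Oct 10, 254 sold [LIFO — newest first]: 194 @ $10.55 + 60 @ $9.10 = $2,592.70
Ending inventory: 349 @ $10.05 + 13 @ $9.10 = $3,625.75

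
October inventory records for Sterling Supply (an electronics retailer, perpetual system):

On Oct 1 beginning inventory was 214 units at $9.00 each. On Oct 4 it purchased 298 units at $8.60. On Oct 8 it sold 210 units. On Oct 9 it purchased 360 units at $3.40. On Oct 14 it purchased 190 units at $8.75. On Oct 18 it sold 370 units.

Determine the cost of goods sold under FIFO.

Oct 8, 210 sold [FIFO — oldest first]: 210 @ $9.00 = $1,890.00
Oct 18, 370 sold [FIFO — oldest first]: 4 @ $9.00 + 298 @ $8.60 + 68 @ $3.40 = $2,830.00
Total COGS = $1,890.00 + $2,830.00 = $4,720.00
Ending inventory: 292 @ $3.40 + 190 @ $8.75 = $2,655.30

COGS = $4,720.00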